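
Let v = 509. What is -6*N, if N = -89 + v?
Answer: -2520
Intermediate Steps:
N = 420 (N = -89 + 509 = 420)
-6*N = -6*420 = -2520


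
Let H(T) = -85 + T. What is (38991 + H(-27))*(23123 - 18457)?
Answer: 181409414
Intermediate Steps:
(38991 + H(-27))*(23123 - 18457) = (38991 + (-85 - 27))*(23123 - 18457) = (38991 - 112)*4666 = 38879*4666 = 181409414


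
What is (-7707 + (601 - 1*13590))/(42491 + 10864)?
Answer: -20696/53355 ≈ -0.38789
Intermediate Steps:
(-7707 + (601 - 1*13590))/(42491 + 10864) = (-7707 + (601 - 13590))/53355 = (-7707 - 12989)*(1/53355) = -20696*1/53355 = -20696/53355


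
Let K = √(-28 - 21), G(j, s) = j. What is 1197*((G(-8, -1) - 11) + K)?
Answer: -22743 + 8379*I ≈ -22743.0 + 8379.0*I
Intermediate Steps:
K = 7*I (K = √(-49) = 7*I ≈ 7.0*I)
1197*((G(-8, -1) - 11) + K) = 1197*((-8 - 11) + 7*I) = 1197*(-19 + 7*I) = -22743 + 8379*I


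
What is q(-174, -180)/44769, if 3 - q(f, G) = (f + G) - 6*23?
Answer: 165/14923 ≈ 0.011057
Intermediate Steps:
q(f, G) = 141 - G - f (q(f, G) = 3 - ((f + G) - 6*23) = 3 - ((G + f) - 138) = 3 - (-138 + G + f) = 3 + (138 - G - f) = 141 - G - f)
q(-174, -180)/44769 = (141 - 1*(-180) - 1*(-174))/44769 = (141 + 180 + 174)*(1/44769) = 495*(1/44769) = 165/14923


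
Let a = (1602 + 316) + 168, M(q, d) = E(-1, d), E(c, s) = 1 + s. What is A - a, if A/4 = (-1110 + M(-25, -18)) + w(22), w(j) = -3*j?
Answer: -6858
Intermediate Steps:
M(q, d) = 1 + d
A = -4772 (A = 4*((-1110 + (1 - 18)) - 3*22) = 4*((-1110 - 17) - 66) = 4*(-1127 - 66) = 4*(-1193) = -4772)
a = 2086 (a = 1918 + 168 = 2086)
A - a = -4772 - 1*2086 = -4772 - 2086 = -6858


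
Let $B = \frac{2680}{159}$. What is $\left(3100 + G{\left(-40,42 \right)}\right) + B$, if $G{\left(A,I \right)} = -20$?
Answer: $\frac{492400}{159} \approx 3096.9$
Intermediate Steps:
$B = \frac{2680}{159}$ ($B = 2680 \cdot \frac{1}{159} = \frac{2680}{159} \approx 16.855$)
$\left(3100 + G{\left(-40,42 \right)}\right) + B = \left(3100 - 20\right) + \frac{2680}{159} = 3080 + \frac{2680}{159} = \frac{492400}{159}$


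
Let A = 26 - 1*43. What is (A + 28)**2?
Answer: 121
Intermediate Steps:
A = -17 (A = 26 - 43 = -17)
(A + 28)**2 = (-17 + 28)**2 = 11**2 = 121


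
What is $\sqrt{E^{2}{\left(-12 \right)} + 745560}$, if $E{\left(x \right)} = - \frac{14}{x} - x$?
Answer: $\frac{\sqrt{26846401}}{6} \approx 863.56$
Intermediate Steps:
$E{\left(x \right)} = - x - \frac{14}{x}$
$\sqrt{E^{2}{\left(-12 \right)} + 745560} = \sqrt{\left(\left(-1\right) \left(-12\right) - \frac{14}{-12}\right)^{2} + 745560} = \sqrt{\left(12 - - \frac{7}{6}\right)^{2} + 745560} = \sqrt{\left(12 + \frac{7}{6}\right)^{2} + 745560} = \sqrt{\left(\frac{79}{6}\right)^{2} + 745560} = \sqrt{\frac{6241}{36} + 745560} = \sqrt{\frac{26846401}{36}} = \frac{\sqrt{26846401}}{6}$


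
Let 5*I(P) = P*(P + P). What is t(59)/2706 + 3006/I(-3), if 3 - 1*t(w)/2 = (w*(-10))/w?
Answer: 1129768/1353 ≈ 835.01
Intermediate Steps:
t(w) = 26 (t(w) = 6 - 2*w*(-10)/w = 6 - 2*(-10*w)/w = 6 - 2*(-10) = 6 + 20 = 26)
I(P) = 2*P**2/5 (I(P) = (P*(P + P))/5 = (P*(2*P))/5 = (2*P**2)/5 = 2*P**2/5)
t(59)/2706 + 3006/I(-3) = 26/2706 + 3006/(((2/5)*(-3)**2)) = 26*(1/2706) + 3006/(((2/5)*9)) = 13/1353 + 3006/(18/5) = 13/1353 + 3006*(5/18) = 13/1353 + 835 = 1129768/1353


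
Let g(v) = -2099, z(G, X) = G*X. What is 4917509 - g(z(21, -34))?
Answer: 4919608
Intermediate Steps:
4917509 - g(z(21, -34)) = 4917509 - 1*(-2099) = 4917509 + 2099 = 4919608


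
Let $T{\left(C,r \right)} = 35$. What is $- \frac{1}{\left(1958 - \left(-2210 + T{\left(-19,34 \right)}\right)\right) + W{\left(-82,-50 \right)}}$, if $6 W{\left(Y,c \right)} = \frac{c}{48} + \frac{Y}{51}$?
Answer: $- \frac{2448}{10116503} \approx -0.00024198$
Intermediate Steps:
$W{\left(Y,c \right)} = \frac{c}{288} + \frac{Y}{306}$ ($W{\left(Y,c \right)} = \frac{\frac{c}{48} + \frac{Y}{51}}{6} = \frac{c}{288} + \frac{Y}{306}$)
$- \frac{1}{\left(1958 - \left(-2210 + T{\left(-19,34 \right)}\right)\right) + W{\left(-82,-50 \right)}} = - \frac{1}{\left(1958 + \left(2210 - 35\right)\right) + \left(\frac{1}{288} \left(-50\right) + \frac{1}{306} \left(-82\right)\right)} = - \frac{1}{\left(1958 + \left(2210 - 35\right)\right) - \frac{1081}{2448}} = - \frac{1}{\left(1958 + 2175\right) - \frac{1081}{2448}} = - \frac{1}{4133 - \frac{1081}{2448}} = - \frac{1}{\frac{10116503}{2448}} = \left(-1\right) \frac{2448}{10116503} = - \frac{2448}{10116503}$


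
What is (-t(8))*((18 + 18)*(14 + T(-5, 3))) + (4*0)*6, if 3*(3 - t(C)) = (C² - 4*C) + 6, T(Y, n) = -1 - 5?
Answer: 2784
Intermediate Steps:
T(Y, n) = -6
t(C) = 1 - C²/3 + 4*C/3 (t(C) = 3 - ((C² - 4*C) + 6)/3 = 3 - (6 + C² - 4*C)/3 = 3 + (-2 - C²/3 + 4*C/3) = 1 - C²/3 + 4*C/3)
(-t(8))*((18 + 18)*(14 + T(-5, 3))) + (4*0)*6 = (-(1 - ⅓*8² + (4/3)*8))*((18 + 18)*(14 - 6)) + (4*0)*6 = (-(1 - ⅓*64 + 32/3))*(36*8) + 0*6 = -(1 - 64/3 + 32/3)*288 + 0 = -1*(-29/3)*288 + 0 = (29/3)*288 + 0 = 2784 + 0 = 2784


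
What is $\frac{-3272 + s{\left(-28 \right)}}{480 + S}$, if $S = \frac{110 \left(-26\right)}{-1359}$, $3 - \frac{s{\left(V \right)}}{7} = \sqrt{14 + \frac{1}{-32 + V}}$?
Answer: $- \frac{4418109}{655180} - \frac{3171 \sqrt{12585}}{6551800} \approx -6.7976$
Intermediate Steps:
$s{\left(V \right)} = 21 - 7 \sqrt{14 + \frac{1}{-32 + V}}$
$S = \frac{2860}{1359}$ ($S = \left(-2860\right) \left(- \frac{1}{1359}\right) = \frac{2860}{1359} \approx 2.1045$)
$\frac{-3272 + s{\left(-28 \right)}}{480 + S} = \frac{-3272 + \left(21 - 7 \sqrt{\frac{-447 + 14 \left(-28\right)}{-32 - 28}}\right)}{480 + \frac{2860}{1359}} = \frac{-3272 + \left(21 - 7 \sqrt{\frac{-447 - 392}{-60}}\right)}{\frac{655180}{1359}} = \left(-3272 + \left(21 - 7 \sqrt{\left(- \frac{1}{60}\right) \left(-839\right)}\right)\right) \frac{1359}{655180} = \left(-3272 + \left(21 - 7 \sqrt{\frac{839}{60}}\right)\right) \frac{1359}{655180} = \left(-3272 + \left(21 - 7 \frac{\sqrt{12585}}{30}\right)\right) \frac{1359}{655180} = \left(-3272 + \left(21 - \frac{7 \sqrt{12585}}{30}\right)\right) \frac{1359}{655180} = \left(-3251 - \frac{7 \sqrt{12585}}{30}\right) \frac{1359}{655180} = - \frac{4418109}{655180} - \frac{3171 \sqrt{12585}}{6551800}$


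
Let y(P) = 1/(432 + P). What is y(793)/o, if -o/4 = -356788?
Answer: 1/1748261200 ≈ 5.7200e-10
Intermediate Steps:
o = 1427152 (o = -4*(-356788) = 1427152)
y(793)/o = 1/((432 + 793)*1427152) = (1/1427152)/1225 = (1/1225)*(1/1427152) = 1/1748261200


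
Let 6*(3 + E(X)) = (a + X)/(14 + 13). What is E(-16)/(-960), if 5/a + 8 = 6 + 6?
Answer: 2003/622080 ≈ 0.0032198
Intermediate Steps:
a = 5/4 (a = 5/(-8 + (6 + 6)) = 5/(-8 + 12) = 5/4 ≈ 1.2500)
E(X) = -1939/648 + X/162 (E(X) = -3 + ((5/4 + X)/(14 + 13))/6 = -3 + ((5/4 + X)/27)/6 = -3 + ((5/4 + X)*(1/27))/6 = -3 + (5/108 + X/27)/6 = -3 + (5/648 + X/162) = -1939/648 + X/162)
E(-16)/(-960) = (-1939/648 + (1/162)*(-16))/(-960) = (-1939/648 - 8/81)*(-1/960) = -2003/648*(-1/960) = 2003/622080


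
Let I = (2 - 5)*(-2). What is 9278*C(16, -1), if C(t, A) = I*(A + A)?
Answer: -111336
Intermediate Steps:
I = 6 (I = -3*(-2) = 6)
C(t, A) = 12*A (C(t, A) = 6*(A + A) = 6*(2*A) = 12*A)
9278*C(16, -1) = 9278*(12*(-1)) = 9278*(-12) = -111336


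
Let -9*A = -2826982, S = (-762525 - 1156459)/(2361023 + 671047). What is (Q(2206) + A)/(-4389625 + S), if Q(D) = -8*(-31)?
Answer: -1429729148830/19964478289101 ≈ -0.071614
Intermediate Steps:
S = -959492/1516035 (S = -1918984/3032070 = -1918984*1/3032070 = -959492/1516035 ≈ -0.63290)
Q(D) = 248
A = 2826982/9 (A = -⅑*(-2826982) = 2826982/9 ≈ 3.1411e+5)
(Q(2206) + A)/(-4389625 + S) = (248 + 2826982/9)/(-4389625 - 959492/1516035) = 2829214/(9*(-6654826096367/1516035)) = (2829214/9)*(-1516035/6654826096367) = -1429729148830/19964478289101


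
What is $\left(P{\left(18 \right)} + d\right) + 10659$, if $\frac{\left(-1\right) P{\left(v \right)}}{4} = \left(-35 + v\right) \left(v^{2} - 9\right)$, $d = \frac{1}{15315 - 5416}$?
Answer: $\frac{317550022}{9899} \approx 32079.0$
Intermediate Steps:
$d = \frac{1}{9899} \approx 0.00010102$
$P{\left(v \right)} = - 4 \left(-35 + v\right) \left(-9 + v^{2}\right)$ ($P{\left(v \right)} = - 4 \left(-35 + v\right) \left(v^{2} - 9\right) = - 4 \left(-35 + v\right) \left(-9 + v^{2}\right)$)
$\left(P{\left(18 \right)} + d\right) + 10659 = \left(\left(-1260 - 4 \cdot 18^{3} + 36 \cdot 18 + 140 \cdot 18^{2}\right) + \frac{1}{9899}\right) + 10659 = \left(\left(-1260 - 23328 + 648 + 140 \cdot 324\right) + \frac{1}{9899}\right) + 10659 = \left(\left(-1260 - 23328 + 648 + 45360\right) + \frac{1}{9899}\right) + 10659 = \left(21420 + \frac{1}{9899}\right) + 10659 = \frac{212036581}{9899} + 10659 = \frac{317550022}{9899}$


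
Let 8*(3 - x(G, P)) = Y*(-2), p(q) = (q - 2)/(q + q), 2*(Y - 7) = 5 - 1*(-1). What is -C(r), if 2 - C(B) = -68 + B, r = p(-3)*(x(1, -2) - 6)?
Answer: -845/12 ≈ -70.417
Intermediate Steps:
Y = 10 (Y = 7 + (5 - 1*(-1))/2 = 7 + (5 + 1)/2 = 7 + (½)*6 = 7 + 3 = 10)
p(q) = (-2 + q)/(2*q) (p(q) = (-2 + q)/((2*q)) = (-2 + q)*(1/(2*q)) = (-2 + q)/(2*q))
x(G, P) = 11/2 (x(G, P) = 3 - 5*(-2)/4 = 3 - ⅛*(-20) = 3 + 5/2 = 11/2)
r = -5/12 (r = ((½)*(-2 - 3)/(-3))*(11/2 - 6) = ((½)*(-⅓)*(-5))*(-½) = (⅚)*(-½) = -5/12 ≈ -0.41667)
C(B) = 70 - B (C(B) = 2 - (-68 + B) = 2 + (68 - B) = 70 - B)
-C(r) = -(70 - 1*(-5/12)) = -(70 + 5/12) = -1*845/12 = -845/12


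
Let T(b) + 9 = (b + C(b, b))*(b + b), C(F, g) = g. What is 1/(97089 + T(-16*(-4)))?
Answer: 1/113464 ≈ 8.8134e-6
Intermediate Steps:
T(b) = -9 + 4*b² (T(b) = -9 + (b + b)*(b + b) = -9 + (2*b)*(2*b) = -9 + 4*b²)
1/(97089 + T(-16*(-4))) = 1/(97089 + (-9 + 4*(-16*(-4))²)) = 1/(97089 + (-9 + 4*64²)) = 1/(97089 + (-9 + 4*4096)) = 1/(97089 + (-9 + 16384)) = 1/(97089 + 16375) = 1/113464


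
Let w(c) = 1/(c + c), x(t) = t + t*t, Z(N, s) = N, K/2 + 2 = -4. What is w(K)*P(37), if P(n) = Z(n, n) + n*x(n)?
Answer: -17353/8 ≈ -2169.1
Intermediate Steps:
K = -12 (K = -4 + 2*(-4) = -4 - 8 = -12)
x(t) = t + t**2
P(n) = n + n**2*(1 + n) (P(n) = n + n*(n*(1 + n)) = n + n**2*(1 + n))
w(c) = 1/(2*c)
w(K)*P(37) = ((1/2)/(-12))*(37*(1 + 37*(1 + 37))) = ((1/2)*(-1/12))*(37*(1 + 37*38)) = -37*(1 + 1406)/24 = -37*1407/24 = -1/24*52059 = -17353/8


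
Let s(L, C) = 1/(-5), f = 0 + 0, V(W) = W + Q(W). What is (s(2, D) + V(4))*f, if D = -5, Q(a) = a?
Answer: 0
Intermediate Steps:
V(W) = 2*W (V(W) = W + W = 2*W)
f = 0
s(L, C) = -⅕
(s(2, D) + V(4))*f = (-⅕ + 2*4)*0 = (-⅕ + 8)*0 = (39/5)*0 = 0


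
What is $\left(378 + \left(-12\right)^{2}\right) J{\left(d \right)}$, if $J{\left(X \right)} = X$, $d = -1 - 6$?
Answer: $-3654$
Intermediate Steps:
$d = -7$ ($d = -1 - 6 = -7$)
$\left(378 + \left(-12\right)^{2}\right) J{\left(d \right)} = \left(378 + \left(-12\right)^{2}\right) \left(-7\right) = \left(378 + 144\right) \left(-7\right) = 522 \left(-7\right) = -3654$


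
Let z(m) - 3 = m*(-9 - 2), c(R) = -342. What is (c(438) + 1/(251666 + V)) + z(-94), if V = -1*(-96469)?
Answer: 241953826/348135 ≈ 695.00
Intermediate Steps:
V = 96469
z(m) = 3 - 11*m (z(m) = 3 + m*(-9 - 2) = 3 + m*(-11) = 3 - 11*m)
(c(438) + 1/(251666 + V)) + z(-94) = (-342 + 1/(251666 + 96469)) + (3 - 11*(-94)) = (-342 + 1/348135) + (3 + 1034) = (-342 + 1/348135) + 1037 = -119062169/348135 + 1037 = 241953826/348135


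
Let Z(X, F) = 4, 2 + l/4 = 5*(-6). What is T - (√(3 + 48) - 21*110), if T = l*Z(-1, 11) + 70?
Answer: 1868 - √51 ≈ 1860.9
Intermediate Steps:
l = -128 (l = -8 + 4*(5*(-6)) = -8 + 4*(-30) = -8 - 120 = -128)
T = -442 (T = -128*4 + 70 = -512 + 70 = -442)
T - (√(3 + 48) - 21*110) = -442 - (√(3 + 48) - 21*110) = -442 - (√51 - 2310) = -442 - (-2310 + √51) = -442 + (2310 - √51) = 1868 - √51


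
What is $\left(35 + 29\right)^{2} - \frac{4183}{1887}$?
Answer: $\frac{7724969}{1887} \approx 4093.8$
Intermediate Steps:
$\left(35 + 29\right)^{2} - \frac{4183}{1887} = 64^{2} - \frac{4183}{1887} = 4096 - \frac{4183}{1887} = \frac{7724969}{1887}$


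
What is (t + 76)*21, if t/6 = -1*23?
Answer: -1302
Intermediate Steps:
t = -138 (t = 6*(-1*23) = 6*(-23) = -138)
(t + 76)*21 = (-138 + 76)*21 = -62*21 = -1302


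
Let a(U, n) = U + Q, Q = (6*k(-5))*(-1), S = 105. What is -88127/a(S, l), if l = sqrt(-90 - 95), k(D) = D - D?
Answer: -88127/105 ≈ -839.30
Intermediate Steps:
k(D) = 0
l = I*sqrt(185) (l = sqrt(-185) = I*sqrt(185) ≈ 13.601*I)
Q = 0 (Q = (6*0)*(-1) = 0*(-1) = 0)
a(U, n) = U (a(U, n) = U + 0 = U)
-88127/a(S, l) = -88127/105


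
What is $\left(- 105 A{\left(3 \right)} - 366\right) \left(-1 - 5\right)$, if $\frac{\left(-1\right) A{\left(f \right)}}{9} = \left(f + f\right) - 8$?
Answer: $13536$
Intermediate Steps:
$A{\left(f \right)} = 72 - 18 f$ ($A{\left(f \right)} = - 9 \left(\left(f + f\right) - 8\right) = - 9 \left(2 f - 8\right) = - 9 \left(-8 + 2 f\right) = 72 - 18 f$)
$\left(- 105 A{\left(3 \right)} - 366\right) \left(-1 - 5\right) = \left(- 105 \left(72 - 54\right) - 366\right) \left(-1 - 5\right) = \left(- 105 \left(72 - 54\right) - 366\right) \left(-6\right) = \left(\left(-105\right) 18 - 366\right) \left(-6\right) = \left(-1890 - 366\right) \left(-6\right) = \left(-2256\right) \left(-6\right) = 13536$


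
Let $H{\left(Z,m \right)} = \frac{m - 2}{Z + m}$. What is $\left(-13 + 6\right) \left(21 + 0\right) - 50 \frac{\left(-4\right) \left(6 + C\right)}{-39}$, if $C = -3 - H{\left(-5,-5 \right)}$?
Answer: $- \frac{6193}{39} \approx -158.79$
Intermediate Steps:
$H{\left(Z,m \right)} = \frac{-2 + m}{Z + m}$
$C = - \frac{37}{10}$ ($C = -3 - \frac{-2 - 5}{-5 - 5} = -3 - \frac{1}{-10} \left(-7\right) = -3 - \left(- \frac{1}{10}\right) \left(-7\right) = -3 - \frac{7}{10} = - \frac{37}{10} \approx -3.7$)
$\left(-13 + 6\right) \left(21 + 0\right) - 50 \frac{\left(-4\right) \left(6 + C\right)}{-39} = \left(-13 + 6\right) \left(21 + 0\right) - 50 \frac{\left(-4\right) \left(6 - \frac{37}{10}\right)}{-39} = \left(-7\right) 21 - 50 \left(-4\right) \frac{23}{10} \left(- \frac{1}{39}\right) = -147 - 50 \left(\left(- \frac{46}{5}\right) \left(- \frac{1}{39}\right)\right) = -147 - \frac{460}{39} = - \frac{6193}{39}$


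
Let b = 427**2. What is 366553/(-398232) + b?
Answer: 72608875775/398232 ≈ 1.8233e+5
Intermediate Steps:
b = 182329
366553/(-398232) + b = 366553/(-398232) + 182329 = 366553*(-1/398232) + 182329 = -366553/398232 + 182329 = 72608875775/398232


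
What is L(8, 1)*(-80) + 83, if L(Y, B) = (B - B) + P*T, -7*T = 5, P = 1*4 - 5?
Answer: 181/7 ≈ 25.857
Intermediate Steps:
P = -1 (P = 4 - 5 = -1)
T = -5/7 (T = -⅐*5 = -5/7 ≈ -0.71429)
L(Y, B) = 5/7 (L(Y, B) = (B - B) - 1*(-5/7) = 0 + 5/7 = 5/7)
L(8, 1)*(-80) + 83 = (5/7)*(-80) + 83 = -400/7 + 83 = 181/7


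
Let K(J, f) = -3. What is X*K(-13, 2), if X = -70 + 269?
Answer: -597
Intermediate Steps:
X = 199
X*K(-13, 2) = 199*(-3) = -597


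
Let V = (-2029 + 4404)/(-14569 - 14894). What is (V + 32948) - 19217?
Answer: 404554078/29463 ≈ 13731.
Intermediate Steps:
V = -2375/29463 (V = 2375/(-29463) = 2375*(-1/29463) = -2375/29463 ≈ -0.080610)
(V + 32948) - 19217 = (-2375/29463 + 32948) - 19217 = 970744549/29463 - 19217 = 404554078/29463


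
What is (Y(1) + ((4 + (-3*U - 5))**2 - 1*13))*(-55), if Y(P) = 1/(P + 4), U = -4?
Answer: -5951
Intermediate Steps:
Y(P) = 1/(4 + P)
(Y(1) + ((4 + (-3*U - 5))**2 - 1*13))*(-55) = (1/(4 + 1) + ((4 + (-3*(-4) - 5))**2 - 1*13))*(-55) = (1/5 + ((4 + (12 - 5))**2 - 13))*(-55) = (1/5 + ((4 + 7)**2 - 13))*(-55) = (1/5 + (11**2 - 13))*(-55) = (1/5 + (121 - 13))*(-55) = (1/5 + 108)*(-55) = (541/5)*(-55) = -5951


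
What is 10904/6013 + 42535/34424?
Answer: 631122251/206991512 ≈ 3.0490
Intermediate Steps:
10904/6013 + 42535/34424 = 631122251/206991512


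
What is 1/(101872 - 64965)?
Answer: 1/36907 ≈ 2.7095e-5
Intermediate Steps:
1/(101872 - 64965) = 1/36907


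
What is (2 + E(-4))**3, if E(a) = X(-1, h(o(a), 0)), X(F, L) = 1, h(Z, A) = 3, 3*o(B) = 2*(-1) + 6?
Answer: 27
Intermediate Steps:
o(B) = 4/3 (o(B) = (2*(-1) + 6)/3 = (-2 + 6)/3 = (1/3)*4 = 4/3)
E(a) = 1
(2 + E(-4))**3 = (2 + 1)**3 = 3**3 = 27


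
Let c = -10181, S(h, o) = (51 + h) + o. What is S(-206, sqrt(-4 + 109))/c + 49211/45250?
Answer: 508030941/460690250 - sqrt(105)/10181 ≈ 1.1018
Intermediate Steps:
S(h, o) = 51 + h + o
S(-206, sqrt(-4 + 109))/c + 49211/45250 = (51 - 206 + sqrt(-4 + 109))/(-10181) + 49211/45250 = (51 - 206 + sqrt(105))*(-1/10181) + 49211*(1/45250) = (-155 + sqrt(105))*(-1/10181) + 49211/45250 = (155/10181 - sqrt(105)/10181) + 49211/45250 = 508030941/460690250 - sqrt(105)/10181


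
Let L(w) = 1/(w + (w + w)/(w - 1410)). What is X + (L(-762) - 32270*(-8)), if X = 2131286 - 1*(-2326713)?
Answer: 649863129224/137795 ≈ 4.7162e+6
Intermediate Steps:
L(w) = 1/(w + 2*w/(-1410 + w)) (L(w) = 1/(w + (2*w)/(-1410 + w)) = 1/(w + 2*w/(-1410 + w)))
X = 4457999 (X = 2131286 + 2326713 = 4457999)
X + (L(-762) - 32270*(-8)) = 4457999 + ((-1410 - 762)/((-762)*(-1408 - 762)) - 32270*(-8)) = 4457999 + (-1/762*(-2172)/(-2170) + 258160) = 4457999 + (-1/762*(-1/2170)*(-2172) + 258160) = 4457999 + (-181/137795 + 258160) = 4457999 + 35573157019/137795 = 649863129224/137795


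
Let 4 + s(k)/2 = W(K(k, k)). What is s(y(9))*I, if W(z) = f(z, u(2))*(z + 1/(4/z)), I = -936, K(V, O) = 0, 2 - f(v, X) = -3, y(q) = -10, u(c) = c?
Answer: 7488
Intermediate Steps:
f(v, X) = 5 (f(v, X) = 2 - 1*(-3) = 2 + 3 = 5)
W(z) = 25*z/4 (W(z) = 5*(z + 1/(4/z)) = 5*(z + z/4) = 5*(5*z/4) = 25*z/4)
s(k) = -8 (s(k) = -8 + 2*((25/4)*0) = -8 + 2*0 = -8 + 0 = -8)
s(y(9))*I = -8*(-936) = 7488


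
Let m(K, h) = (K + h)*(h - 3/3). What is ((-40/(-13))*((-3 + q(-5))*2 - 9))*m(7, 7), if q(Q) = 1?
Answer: -3360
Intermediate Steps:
m(K, h) = (-1 + h)*(K + h) (m(K, h) = (K + h)*(h - 3*⅓) = (K + h)*(h - 1) = (K + h)*(-1 + h) = (-1 + h)*(K + h))
((-40/(-13))*((-3 + q(-5))*2 - 9))*m(7, 7) = ((-40/(-13))*((-3 + 1)*2 - 9))*(7² - 1*7 - 1*7 + 7*7) = ((-40*(-1/13))*(-2*2 - 9))*(49 - 7 - 7 + 49) = (40*(-4 - 9)/13)*84 = ((40/13)*(-13))*84 = -40*84 = -3360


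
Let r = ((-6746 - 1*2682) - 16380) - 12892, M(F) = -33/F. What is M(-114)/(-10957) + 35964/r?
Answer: -415961459/447593450 ≈ -0.92933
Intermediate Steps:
r = -38700 (r = ((-6746 - 2682) - 16380) - 12892 = (-9428 - 16380) - 12892 = -25808 - 12892 = -38700)
M(-114)/(-10957) + 35964/r = -33/(-114)/(-10957) + 35964/(-38700) = -33*(-1/114)*(-1/10957) + 35964*(-1/38700) = (11/38)*(-1/10957) - 999/1075 = -11/416366 - 999/1075 = -415961459/447593450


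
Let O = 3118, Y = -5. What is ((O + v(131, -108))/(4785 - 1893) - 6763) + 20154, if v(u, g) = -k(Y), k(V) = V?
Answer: 12909965/964 ≈ 13392.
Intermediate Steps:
v(u, g) = 5 (v(u, g) = -1*(-5) = 5)
((O + v(131, -108))/(4785 - 1893) - 6763) + 20154 = ((3118 + 5)/(4785 - 1893) - 6763) + 20154 = (3123/2892 - 6763) + 20154 = (3123*(1/2892) - 6763) + 20154 = (1041/964 - 6763) + 20154 = -6518491/964 + 20154 = 12909965/964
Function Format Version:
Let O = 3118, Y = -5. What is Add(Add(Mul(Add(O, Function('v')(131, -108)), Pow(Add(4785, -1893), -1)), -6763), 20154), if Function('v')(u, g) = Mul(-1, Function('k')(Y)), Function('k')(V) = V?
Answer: Rational(12909965, 964) ≈ 13392.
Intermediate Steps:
Function('v')(u, g) = 5 (Function('v')(u, g) = Mul(-1, -5) = 5)
Add(Add(Mul(Add(O, Function('v')(131, -108)), Pow(Add(4785, -1893), -1)), -6763), 20154) = Add(Add(Mul(Add(3118, 5), Pow(Add(4785, -1893), -1)), -6763), 20154) = Add(Add(Mul(3123, Pow(2892, -1)), -6763), 20154) = Add(Add(Mul(3123, Rational(1, 2892)), -6763), 20154) = Add(Add(Rational(1041, 964), -6763), 20154) = Add(Rational(-6518491, 964), 20154) = Rational(12909965, 964)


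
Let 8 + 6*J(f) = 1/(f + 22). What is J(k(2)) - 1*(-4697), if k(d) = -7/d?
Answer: 173740/37 ≈ 4695.7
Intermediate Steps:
J(f) = -4/3 + 1/(6*(22 + f)) (J(f) = -4/3 + 1/(6*(f + 22)) = -4/3 + 1/(6*(22 + f)))
J(k(2)) - 1*(-4697) = (-175 - (-56)/2)/(6*(22 - 7/2)) - 1*(-4697) = (-175 - (-56)/2)/(6*(22 - 7*½)) + 4697 = (-175 - 8*(-7/2))/(6*(22 - 7/2)) + 4697 = (-175 + 28)/(6*(37/2)) + 4697 = (⅙)*(2/37)*(-147) + 4697 = -49/37 + 4697 = 173740/37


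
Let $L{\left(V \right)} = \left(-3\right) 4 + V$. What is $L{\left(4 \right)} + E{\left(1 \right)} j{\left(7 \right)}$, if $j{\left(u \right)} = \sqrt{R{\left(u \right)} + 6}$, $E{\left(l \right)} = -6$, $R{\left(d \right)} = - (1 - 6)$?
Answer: $-8 - 6 \sqrt{11} \approx -27.9$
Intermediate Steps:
$R{\left(d \right)} = 5$ ($R{\left(d \right)} = - (1 - 6) = \left(-1\right) \left(-5\right) = 5$)
$L{\left(V \right)} = -12 + V$
$j{\left(u \right)} = \sqrt{11}$ ($j{\left(u \right)} = \sqrt{5 + 6} = \sqrt{11}$)
$L{\left(4 \right)} + E{\left(1 \right)} j{\left(7 \right)} = \left(-12 + 4\right) - 6 \sqrt{11} = -8 - 6 \sqrt{11}$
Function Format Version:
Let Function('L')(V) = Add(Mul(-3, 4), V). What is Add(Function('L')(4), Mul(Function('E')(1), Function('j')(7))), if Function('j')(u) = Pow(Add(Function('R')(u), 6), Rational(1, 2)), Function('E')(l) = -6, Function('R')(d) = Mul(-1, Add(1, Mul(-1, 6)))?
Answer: Add(-8, Mul(-6, Pow(11, Rational(1, 2)))) ≈ -27.900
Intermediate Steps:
Function('R')(d) = 5 (Function('R')(d) = Mul(-1, Add(1, -6)) = Mul(-1, -5) = 5)
Function('L')(V) = Add(-12, V)
Function('j')(u) = Pow(11, Rational(1, 2)) (Function('j')(u) = Pow(Add(5, 6), Rational(1, 2)) = Pow(11, Rational(1, 2)))
Add(Function('L')(4), Mul(Function('E')(1), Function('j')(7))) = Add(Add(-12, 4), Mul(-6, Pow(11, Rational(1, 2)))) = Add(-8, Mul(-6, Pow(11, Rational(1, 2))))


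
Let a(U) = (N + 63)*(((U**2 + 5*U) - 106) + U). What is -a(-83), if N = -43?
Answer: -125700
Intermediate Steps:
a(U) = -2120 + 20*U**2 + 120*U (a(U) = (-43 + 63)*(((U**2 + 5*U) - 106) + U) = 20*((-106 + U**2 + 5*U) + U) = 20*(-106 + U**2 + 6*U) = -2120 + 20*U**2 + 120*U)
-a(-83) = -(-2120 + 20*(-83)**2 + 120*(-83)) = -(-2120 + 20*6889 - 9960) = -(-2120 + 137780 - 9960) = -1*125700 = -125700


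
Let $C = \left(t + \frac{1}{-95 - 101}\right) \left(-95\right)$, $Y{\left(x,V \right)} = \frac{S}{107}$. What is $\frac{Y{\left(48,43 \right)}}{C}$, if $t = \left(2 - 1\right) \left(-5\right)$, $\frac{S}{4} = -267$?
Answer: $- \frac{69776}{3323955} \approx -0.020992$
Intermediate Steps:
$S = -1068$ ($S = 4 \left(-267\right) = -1068$)
$Y{\left(x,V \right)} = - \frac{1068}{107}$
$t = -5$ ($t = 1 \left(-5\right) = -5$)
$C = \frac{93195}{196}$ ($C = \left(-5 + \frac{1}{-95 - 101}\right) \left(-95\right) = \left(-5 + \frac{1}{-196}\right) \left(-95\right) = \left(-5 - \frac{1}{196}\right) \left(-95\right) = \left(- \frac{981}{196}\right) \left(-95\right) = \frac{93195}{196} \approx 475.48$)
$\frac{Y{\left(48,43 \right)}}{C} = - \frac{1068}{107 \cdot \frac{93195}{196}} = \left(- \frac{1068}{107}\right) \frac{196}{93195} = - \frac{69776}{3323955}$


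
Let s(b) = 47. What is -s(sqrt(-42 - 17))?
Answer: -47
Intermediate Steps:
-s(sqrt(-42 - 17)) = -1*47 = -47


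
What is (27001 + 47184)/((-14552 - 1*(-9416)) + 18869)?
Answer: 74185/13733 ≈ 5.4020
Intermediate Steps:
(27001 + 47184)/((-14552 - 1*(-9416)) + 18869) = 74185/((-14552 + 9416) + 18869) = 74185/(-5136 + 18869) = 74185/13733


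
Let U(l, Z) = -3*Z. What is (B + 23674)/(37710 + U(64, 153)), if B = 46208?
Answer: 23294/12417 ≈ 1.8760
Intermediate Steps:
(B + 23674)/(37710 + U(64, 153)) = (46208 + 23674)/(37710 - 3*153) = 69882/(37710 - 459) = 69882/37251 = 69882*(1/37251) = 23294/12417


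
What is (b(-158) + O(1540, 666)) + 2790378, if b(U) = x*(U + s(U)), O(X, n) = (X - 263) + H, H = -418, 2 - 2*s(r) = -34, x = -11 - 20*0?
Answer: 2792777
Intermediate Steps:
x = -11 (x = -11 + 0 = -11)
s(r) = 18 (s(r) = 1 - ½*(-34) = 1 + 17 = 18)
O(X, n) = -681 + X (O(X, n) = (X - 263) - 418 = (-263 + X) - 418 = -681 + X)
b(U) = -198 - 11*U (b(U) = -11*(U + 18) = -11*(18 + U) = -198 - 11*U)
(b(-158) + O(1540, 666)) + 2790378 = ((-198 - 11*(-158)) + (-681 + 1540)) + 2790378 = ((-198 + 1738) + 859) + 2790378 = (1540 + 859) + 2790378 = 2399 + 2790378 = 2792777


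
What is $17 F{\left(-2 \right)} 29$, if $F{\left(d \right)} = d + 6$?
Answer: $1972$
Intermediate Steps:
$F{\left(d \right)} = 6 + d$
$17 F{\left(-2 \right)} 29 = 17 \left(6 - 2\right) 29 = 17 \cdot 4 \cdot 29 = 68 \cdot 29 = 1972$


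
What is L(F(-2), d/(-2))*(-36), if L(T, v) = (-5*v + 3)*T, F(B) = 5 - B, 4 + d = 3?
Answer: -126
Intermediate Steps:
d = -1 (d = -4 + 3 = -1)
L(T, v) = T*(3 - 5*v) (L(T, v) = (3 - 5*v)*T = T*(3 - 5*v))
L(F(-2), d/(-2))*(-36) = ((5 - 1*(-2))*(3 - (-5)/(-2)))*(-36) = ((5 + 2)*(3 - (-5)*(-1)/2))*(-36) = (7*(3 - 5*½))*(-36) = (7*(3 - 5/2))*(-36) = (7*(½))*(-36) = (7/2)*(-36) = -126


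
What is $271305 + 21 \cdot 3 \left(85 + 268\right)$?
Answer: $293544$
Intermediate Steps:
$271305 + 21 \cdot 3 \left(85 + 268\right) = 271305 + 63 \cdot 353 = 271305 + 22239 = 293544$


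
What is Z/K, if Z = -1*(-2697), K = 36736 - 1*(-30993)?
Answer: 2697/67729 ≈ 0.039820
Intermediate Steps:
K = 67729 (K = 36736 + 30993 = 67729)
Z = 2697
Z/K = 2697/67729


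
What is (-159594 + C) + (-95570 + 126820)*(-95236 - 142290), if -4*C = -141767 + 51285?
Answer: -14845648947/2 ≈ -7.4228e+9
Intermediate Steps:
C = 45241/2 (C = -(-141767 + 51285)/4 = -¼*(-90482) = 45241/2 ≈ 22621.)
(-159594 + C) + (-95570 + 126820)*(-95236 - 142290) = (-159594 + 45241/2) + (-95570 + 126820)*(-95236 - 142290) = -273947/2 + 31250*(-237526) = -273947/2 - 7422687500 = -14845648947/2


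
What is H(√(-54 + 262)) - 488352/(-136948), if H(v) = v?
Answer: 122088/34237 + 4*√13 ≈ 17.988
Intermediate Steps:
H(√(-54 + 262)) - 488352/(-136948) = √(-54 + 262) - 488352/(-136948) = √208 - 488352*(-1/136948) = 4*√13 + 122088/34237 = 122088/34237 + 4*√13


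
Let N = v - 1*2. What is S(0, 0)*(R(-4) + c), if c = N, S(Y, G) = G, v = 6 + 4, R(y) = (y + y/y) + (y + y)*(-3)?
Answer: 0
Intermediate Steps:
R(y) = 1 - 5*y (R(y) = (y + 1) + (2*y)*(-3) = (1 + y) - 6*y = 1 - 5*y)
v = 10
N = 8 (N = 10 - 1*2 = 10 - 2 = 8)
c = 8
S(0, 0)*(R(-4) + c) = 0*((1 - 5*(-4)) + 8) = 0*((1 + 20) + 8) = 0*(21 + 8) = 0*29 = 0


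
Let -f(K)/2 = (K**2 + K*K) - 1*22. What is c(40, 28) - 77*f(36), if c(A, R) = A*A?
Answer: 397380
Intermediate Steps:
c(A, R) = A**2
f(K) = 44 - 4*K**2 (f(K) = -2*((K**2 + K*K) - 1*22) = -2*((K**2 + K**2) - 22) = -2*(2*K**2 - 22) = -2*(-22 + 2*K**2) = 44 - 4*K**2)
c(40, 28) - 77*f(36) = 40**2 - 77*(44 - 4*36**2) = 1600 - 77*(44 - 4*1296) = 1600 - 77*(44 - 5184) = 1600 - 77*(-5140) = 1600 + 395780 = 397380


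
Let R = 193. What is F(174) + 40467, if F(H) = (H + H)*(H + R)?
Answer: 168183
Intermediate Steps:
F(H) = 2*H*(193 + H) (F(H) = (H + H)*(H + 193) = (2*H)*(193 + H) = 2*H*(193 + H))
F(174) + 40467 = 2*174*(193 + 174) + 40467 = 2*174*367 + 40467 = 127716 + 40467 = 168183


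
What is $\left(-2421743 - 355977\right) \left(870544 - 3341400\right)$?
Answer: $6863346128320$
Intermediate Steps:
$\left(-2421743 - 355977\right) \left(870544 - 3341400\right) = \left(-2777720\right) \left(-2470856\right) = 6863346128320$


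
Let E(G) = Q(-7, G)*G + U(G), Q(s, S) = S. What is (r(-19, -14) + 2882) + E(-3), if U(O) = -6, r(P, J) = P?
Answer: 2866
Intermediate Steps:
E(G) = -6 + G² (E(G) = G*G - 6 = G² - 6 = -6 + G²)
(r(-19, -14) + 2882) + E(-3) = (-19 + 2882) + (-6 + (-3)²) = 2863 + (-6 + 9) = 2863 + 3 = 2866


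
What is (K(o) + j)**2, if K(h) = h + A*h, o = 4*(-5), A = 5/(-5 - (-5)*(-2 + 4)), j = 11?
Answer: 841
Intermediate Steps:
A = 1 (A = 5/(-5 - (-5)*2) = 5/(-5 - 1*(-10)) = 5/(-5 + 10) = 5/5 = 5*(1/5) = 1)
o = -20
K(h) = 2*h (K(h) = h + 1*h = h + h = 2*h)
(K(o) + j)**2 = (2*(-20) + 11)**2 = (-40 + 11)**2 = (-29)**2 = 841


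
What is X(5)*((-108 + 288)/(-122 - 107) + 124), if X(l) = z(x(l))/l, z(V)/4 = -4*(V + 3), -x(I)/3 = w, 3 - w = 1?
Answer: 1354368/1145 ≈ 1182.9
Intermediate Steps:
w = 2 (w = 3 - 1*1 = 3 - 1 = 2)
x(I) = -6 (x(I) = -3*2 = -6)
z(V) = -48 - 16*V (z(V) = 4*(-4*(V + 3)) = 4*(-4*(3 + V)) = 4*(-12 - 4*V) = -48 - 16*V)
X(l) = 48/l (X(l) = (-48 - 16*(-6))/l = (-48 + 96)/l = 48/l)
X(5)*((-108 + 288)/(-122 - 107) + 124) = (48/5)*((-108 + 288)/(-122 - 107) + 124) = (48*(1/5))*(180/(-229) + 124) = 48*(180*(-1/229) + 124)/5 = 48*(-180/229 + 124)/5 = (48/5)*(28216/229) = 1354368/1145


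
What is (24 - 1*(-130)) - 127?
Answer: 27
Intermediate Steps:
(24 - 1*(-130)) - 127 = (24 + 130) - 127 = 154 - 127 = 27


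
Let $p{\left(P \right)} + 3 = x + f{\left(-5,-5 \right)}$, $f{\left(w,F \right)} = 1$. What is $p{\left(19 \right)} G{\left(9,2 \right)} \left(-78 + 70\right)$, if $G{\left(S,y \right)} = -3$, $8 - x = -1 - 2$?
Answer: $216$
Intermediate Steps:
$x = 11$ ($x = 8 - \left(-1 - 2\right) = 8 - -3 = 8 + 3 = 11$)
$p{\left(P \right)} = 9$ ($p{\left(P \right)} = -3 + \left(11 + 1\right) = -3 + 12 = 9$)
$p{\left(19 \right)} G{\left(9,2 \right)} \left(-78 + 70\right) = 9 \left(- 3 \left(-78 + 70\right)\right) = 9 \left(\left(-3\right) \left(-8\right)\right) = 9 \cdot 24 = 216$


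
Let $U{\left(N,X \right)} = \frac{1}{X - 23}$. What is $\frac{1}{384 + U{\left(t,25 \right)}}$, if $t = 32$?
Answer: $\frac{2}{769} \approx 0.0026008$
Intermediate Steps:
$U{\left(N,X \right)} = \frac{1}{-23 + X}$
$\frac{1}{384 + U{\left(t,25 \right)}} = \frac{1}{384 + \frac{1}{-23 + 25}} = \frac{1}{384 + \frac{1}{2}} = \frac{1}{\frac{769}{2}} = \frac{2}{769}$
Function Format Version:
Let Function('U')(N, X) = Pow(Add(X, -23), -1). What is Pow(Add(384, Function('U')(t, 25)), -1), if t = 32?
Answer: Rational(2, 769) ≈ 0.0026008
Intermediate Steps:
Function('U')(N, X) = Pow(Add(-23, X), -1)
Pow(Add(384, Function('U')(t, 25)), -1) = Pow(Add(384, Pow(Add(-23, 25), -1)), -1) = Pow(Add(384, Pow(2, -1)), -1) = Pow(Add(384, Rational(1, 2)), -1) = Pow(Rational(769, 2), -1) = Rational(2, 769)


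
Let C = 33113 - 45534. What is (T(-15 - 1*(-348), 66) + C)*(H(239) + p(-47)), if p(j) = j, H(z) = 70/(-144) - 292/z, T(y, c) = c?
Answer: 10355528575/17208 ≈ 6.0179e+5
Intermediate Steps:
H(z) = -35/72 - 292/z (H(z) = 70*(-1/144) - 292/z = -35/72 - 292/z)
C = -12421
(T(-15 - 1*(-348), 66) + C)*(H(239) + p(-47)) = (66 - 12421)*((-35/72 - 292/239) - 47) = -12355*((-35/72 - 292*1/239) - 47) = -12355*((-35/72 - 292/239) - 47) = -12355*(-29389/17208 - 47) = -12355*(-838165/17208) = 10355528575/17208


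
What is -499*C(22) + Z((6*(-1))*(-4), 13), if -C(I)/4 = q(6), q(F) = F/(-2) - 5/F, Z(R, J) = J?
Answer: -22915/3 ≈ -7638.3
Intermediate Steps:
q(F) = -5/F - F/2 (q(F) = F*(-½) - 5/F = -F/2 - 5/F = -5/F - F/2)
C(I) = 46/3 (C(I) = -4*(-5/6 - ½*6) = -4*(-5*⅙ - 3) = -4*(-⅚ - 3) = -4*(-23/6) = 46/3)
-499*C(22) + Z((6*(-1))*(-4), 13) = -499*46/3 + 13 = -22954/3 + 13 = -22915/3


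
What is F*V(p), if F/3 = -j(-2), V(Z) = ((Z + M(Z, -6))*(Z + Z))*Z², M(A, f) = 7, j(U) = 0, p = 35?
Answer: 0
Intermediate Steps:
V(Z) = 2*Z³*(7 + Z) (V(Z) = ((Z + 7)*(Z + Z))*Z² = ((7 + Z)*(2*Z))*Z² = (2*Z*(7 + Z))*Z² = 2*Z³*(7 + Z))
F = 0 (F = 3*(-1*0) = 3*0 = 0)
F*V(p) = 0*(2*35³*(7 + 35)) = 0*(2*42875*42) = 0*3601500 = 0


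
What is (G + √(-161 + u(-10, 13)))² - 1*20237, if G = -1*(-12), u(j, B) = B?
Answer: -20241 + 48*I*√37 ≈ -20241.0 + 291.97*I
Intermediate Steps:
G = 12
(G + √(-161 + u(-10, 13)))² - 1*20237 = (12 + √(-161 + 13))² - 1*20237 = (12 + √(-148))² - 20237 = (12 + 2*I*√37)² - 20237 = -20237 + (12 + 2*I*√37)²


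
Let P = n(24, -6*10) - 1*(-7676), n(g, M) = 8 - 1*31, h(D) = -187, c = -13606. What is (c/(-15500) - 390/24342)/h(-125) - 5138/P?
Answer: -30416787899213/44996634284250 ≈ -0.67598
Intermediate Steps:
n(g, M) = -23 (n(g, M) = 8 - 31 = -23)
P = 7653 (P = -23 - 1*(-7676) = -23 + 7676 = 7653)
(c/(-15500) - 390/24342)/h(-125) - 5138/P = (-13606/(-15500) - 390/24342)/(-187) - 5138/7653 = (-13606*(-1/15500) - 390*1/24342)*(-1/187) - 5138*1/7653 = (6803/7750 - 65/4057)*(-1/187) - 5138/7653 = (27096021/31441750)*(-1/187) - 5138/7653 = -27096021/5879607250 - 5138/7653 = -30416787899213/44996634284250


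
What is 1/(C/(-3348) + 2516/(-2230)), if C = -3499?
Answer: -3733020/310399 ≈ -12.027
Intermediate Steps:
1/(C/(-3348) + 2516/(-2230)) = 1/(-3499/(-3348) + 2516/(-2230)) = 1/(-3499*(-1/3348) + 2516*(-1/2230)) = 1/(3499/3348 - 1258/1115) = 1/(-310399/3733020) = -3733020/310399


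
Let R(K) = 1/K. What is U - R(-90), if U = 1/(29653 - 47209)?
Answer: 2911/263340 ≈ 0.011054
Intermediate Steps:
U = -1/17556 (U = 1/(-17556) = -1/17556 ≈ -5.6961e-5)
U - R(-90) = -1/17556 - 1/(-90) = -1/17556 - 1*(-1/90) = -1/17556 + 1/90 = 2911/263340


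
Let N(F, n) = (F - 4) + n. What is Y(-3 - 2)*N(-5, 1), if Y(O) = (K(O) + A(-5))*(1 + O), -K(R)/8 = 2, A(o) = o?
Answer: -672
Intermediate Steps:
N(F, n) = -4 + F + n (N(F, n) = (-4 + F) + n = -4 + F + n)
K(R) = -16 (K(R) = -8*2 = -16)
Y(O) = -21 - 21*O (Y(O) = (-16 - 5)*(1 + O) = -21*(1 + O) = -21 - 21*O)
Y(-3 - 2)*N(-5, 1) = (-21 - 21*(-3 - 2))*(-4 - 5 + 1) = (-21 - 21*(-5))*(-8) = (-21 + 105)*(-8) = 84*(-8) = -672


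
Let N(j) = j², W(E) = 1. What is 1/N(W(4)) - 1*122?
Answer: -121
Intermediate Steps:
1/N(W(4)) - 1*122 = 1/(1²) - 1*122 = 1/1 - 122 = 1 - 122 = -121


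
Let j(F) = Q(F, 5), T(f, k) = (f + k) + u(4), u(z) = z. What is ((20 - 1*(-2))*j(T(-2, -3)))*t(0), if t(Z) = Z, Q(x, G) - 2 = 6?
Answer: 0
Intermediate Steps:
Q(x, G) = 8 (Q(x, G) = 2 + 6 = 8)
T(f, k) = 4 + f + k (T(f, k) = (f + k) + 4 = 4 + f + k)
j(F) = 8
((20 - 1*(-2))*j(T(-2, -3)))*t(0) = ((20 - 1*(-2))*8)*0 = ((20 + 2)*8)*0 = (22*8)*0 = 176*0 = 0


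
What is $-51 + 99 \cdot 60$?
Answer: $5889$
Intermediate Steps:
$-51 + 99 \cdot 60 = -51 + 5940 = 5889$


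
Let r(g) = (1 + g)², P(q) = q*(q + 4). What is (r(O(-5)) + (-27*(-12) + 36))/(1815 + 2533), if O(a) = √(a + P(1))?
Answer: 361/4348 ≈ 0.083027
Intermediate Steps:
P(q) = q*(4 + q)
O(a) = √(5 + a) (O(a) = √(a + 1*(4 + 1)) = √(a + 1*5) = √(a + 5) = √(5 + a))
(r(O(-5)) + (-27*(-12) + 36))/(1815 + 2533) = ((1 + √(5 - 5))² + (-27*(-12) + 36))/(1815 + 2533) = ((1 + √0)² + (324 + 36))/4348 = ((1 + 0)² + 360)*(1/4348) = (1² + 360)*(1/4348) = (1 + 360)*(1/4348) = 361*(1/4348) = 361/4348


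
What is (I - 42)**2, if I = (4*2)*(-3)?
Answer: 4356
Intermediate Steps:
I = -24 (I = 8*(-3) = -24)
(I - 42)**2 = (-24 - 42)**2 = (-66)**2 = 4356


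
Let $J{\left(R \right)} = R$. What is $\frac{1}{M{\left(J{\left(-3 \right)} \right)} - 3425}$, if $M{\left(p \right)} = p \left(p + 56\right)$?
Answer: $- \frac{1}{3584} \approx -0.00027902$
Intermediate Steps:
$M{\left(p \right)} = p \left(56 + p\right)$
$\frac{1}{M{\left(J{\left(-3 \right)} \right)} - 3425} = \frac{1}{- 3 \left(56 - 3\right) - 3425} = \frac{1}{\left(-3\right) 53 - 3425} = \frac{1}{-159 - 3425} = \frac{1}{-3584} = - \frac{1}{3584}$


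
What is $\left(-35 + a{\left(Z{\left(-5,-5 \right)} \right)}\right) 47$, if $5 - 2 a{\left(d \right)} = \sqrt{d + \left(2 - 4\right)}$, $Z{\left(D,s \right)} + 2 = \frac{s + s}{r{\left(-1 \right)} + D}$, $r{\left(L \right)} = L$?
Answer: $- \frac{3055}{2} - \frac{47 i \sqrt{21}}{6} \approx -1527.5 - 35.897 i$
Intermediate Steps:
$Z{\left(D,s \right)} = -2 + \frac{2 s}{-1 + D}$ ($Z{\left(D,s \right)} = -2 + \frac{s + s}{-1 + D} = -2 + \frac{2 s}{-1 + D}$)
$a{\left(d \right)} = \frac{5}{2} - \frac{\sqrt{-2 + d}}{2}$ ($a{\left(d \right)} = \frac{5}{2} - \frac{\sqrt{d + \left(2 - 4\right)}}{2} = \frac{5}{2} - \frac{\sqrt{d - 2}}{2} = \frac{5}{2} - \frac{\sqrt{-2 + d}}{2}$)
$\left(-35 + a{\left(Z{\left(-5,-5 \right)} \right)}\right) 47 = \left(-35 + \left(\frac{5}{2} - \frac{\sqrt{-2 + \frac{2 \left(1 - 5 - -5\right)}{-1 - 5}}}{2}\right)\right) 47 = \left(-35 + \left(\frac{5}{2} - \frac{\sqrt{-2 + \frac{2 \left(1 - 5 + 5\right)}{-6}}}{2}\right)\right) 47 = \left(-35 + \left(\frac{5}{2} - \frac{\sqrt{-2 + 2 \left(- \frac{1}{6}\right) 1}}{2}\right)\right) 47 = \left(-35 + \left(\frac{5}{2} - \frac{\sqrt{-2 - \frac{1}{3}}}{2}\right)\right) 47 = \left(-35 + \left(\frac{5}{2} - \frac{\sqrt{- \frac{7}{3}}}{2}\right)\right) 47 = \left(-35 + \left(\frac{5}{2} - \frac{\frac{1}{3} i \sqrt{21}}{2}\right)\right) 47 = \left(-35 + \left(\frac{5}{2} - \frac{i \sqrt{21}}{6}\right)\right) 47 = \left(- \frac{65}{2} - \frac{i \sqrt{21}}{6}\right) 47 = - \frac{3055}{2} - \frac{47 i \sqrt{21}}{6}$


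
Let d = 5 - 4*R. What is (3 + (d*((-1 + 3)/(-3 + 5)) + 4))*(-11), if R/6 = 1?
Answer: 132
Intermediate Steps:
R = 6 (R = 6*1 = 6)
d = -19 (d = 5 - 4*6 = 5 - 24 = -19)
(3 + (d*((-1 + 3)/(-3 + 5)) + 4))*(-11) = (3 + (-19*(-1 + 3)/(-3 + 5) + 4))*(-11) = (3 + (-38/2 + 4))*(-11) = (3 + (-19*1 + 4))*(-11) = (3 + (-19 + 4))*(-11) = (3 - 15)*(-11) = -12*(-11) = 132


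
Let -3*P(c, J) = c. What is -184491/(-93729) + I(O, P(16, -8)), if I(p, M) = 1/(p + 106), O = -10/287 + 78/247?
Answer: 35810954429/18106880650 ≈ 1.9778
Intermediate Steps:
P(c, J) = -c/3
O = 1532/5453 (O = -10*1/287 + 78*(1/247) = -10/287 + 6/19 = 1532/5453 ≈ 0.28095)
I(p, M) = 1/(106 + p)
-184491/(-93729) + I(O, P(16, -8)) = -184491/(-93729) + 1/(106 + 1532/5453) = -184491*(-1/93729) + 1/(579550/5453) = 61497/31243 + 5453/579550 = 35810954429/18106880650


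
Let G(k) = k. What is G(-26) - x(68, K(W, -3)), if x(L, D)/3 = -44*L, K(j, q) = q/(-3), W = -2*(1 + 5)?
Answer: 8950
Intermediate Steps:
W = -12 (W = -2*6 = -12)
K(j, q) = -q/3 (K(j, q) = q*(-⅓) = -q/3)
x(L, D) = -132*L (x(L, D) = 3*(-44*L) = -132*L)
G(-26) - x(68, K(W, -3)) = -26 - (-132)*68 = -26 - 1*(-8976) = -26 + 8976 = 8950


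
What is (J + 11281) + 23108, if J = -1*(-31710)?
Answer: 66099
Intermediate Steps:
J = 31710
(J + 11281) + 23108 = (31710 + 11281) + 23108 = 42991 + 23108 = 66099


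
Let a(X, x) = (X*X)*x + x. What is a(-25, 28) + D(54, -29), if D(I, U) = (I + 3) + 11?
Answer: 17596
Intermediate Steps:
a(X, x) = x + x*X² (a(X, x) = X²*x + x = x*X² + x = x + x*X²)
D(I, U) = 14 + I (D(I, U) = (3 + I) + 11 = 14 + I)
a(-25, 28) + D(54, -29) = 28*(1 + (-25)²) + (14 + 54) = 28*(1 + 625) + 68 = 28*626 + 68 = 17528 + 68 = 17596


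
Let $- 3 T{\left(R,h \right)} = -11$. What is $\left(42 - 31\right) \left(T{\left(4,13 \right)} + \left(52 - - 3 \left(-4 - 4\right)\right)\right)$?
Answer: $\frac{1045}{3} \approx 348.33$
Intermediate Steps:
$T{\left(R,h \right)} = \frac{11}{3}$ ($T{\left(R,h \right)} = \left(- \frac{1}{3}\right) \left(-11\right) = \frac{11}{3}$)
$\left(42 - 31\right) \left(T{\left(4,13 \right)} + \left(52 - - 3 \left(-4 - 4\right)\right)\right) = \left(42 - 31\right) \left(\frac{11}{3} + \left(52 - - 3 \left(-4 - 4\right)\right)\right) = \left(42 - 31\right) \left(\frac{11}{3} + \left(52 - \left(-3\right) \left(-8\right)\right)\right) = 11 \left(\frac{11}{3} + \left(52 - 24\right)\right) = 11 \left(\frac{11}{3} + 28\right) = 11 \cdot \frac{95}{3} = \frac{1045}{3}$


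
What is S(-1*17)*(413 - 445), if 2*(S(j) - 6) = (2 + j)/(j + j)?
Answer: -3384/17 ≈ -199.06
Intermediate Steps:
S(j) = 6 + (2 + j)/(4*j) (S(j) = 6 + ((2 + j)/(j + j))/2 = 6 + ((2 + j)/((2*j)))/2 = 6 + ((2 + j)*(1/(2*j)))/2 = 6 + ((2 + j)/(2*j))/2 = 6 + (2 + j)/(4*j))
S(-1*17)*(413 - 445) = ((2 + 25*(-1*17))/(4*((-1*17))))*(413 - 445) = ((1/4)*(2 + 25*(-17))/(-17))*(-32) = ((1/4)*(-1/17)*(2 - 425))*(-32) = ((1/4)*(-1/17)*(-423))*(-32) = (423/68)*(-32) = -3384/17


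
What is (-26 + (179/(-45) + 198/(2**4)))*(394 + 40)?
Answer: -1375129/180 ≈ -7639.6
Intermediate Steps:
(-26 + (179/(-45) + 198/(2**4)))*(394 + 40) = (-26 + (179*(-1/45) + 198/16))*434 = (-26 + (-179/45 + 198*(1/16)))*434 = (-26 + (-179/45 + 99/8))*434 = (-26 + 3023/360)*434 = -6337/360*434 = -1375129/180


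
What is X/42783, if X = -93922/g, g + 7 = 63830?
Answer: -93922/2730539409 ≈ -3.4397e-5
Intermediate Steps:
g = 63823 (g = -7 + 63830 = 63823)
X = -93922/63823 ≈ -1.4716
X/42783 = -93922/63823/42783 = -93922/63823*1/42783 = -93922/2730539409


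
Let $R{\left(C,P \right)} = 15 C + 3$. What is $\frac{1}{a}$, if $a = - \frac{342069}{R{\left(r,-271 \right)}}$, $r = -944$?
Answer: $\frac{363}{8771} \approx 0.041386$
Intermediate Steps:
$R{\left(C,P \right)} = 3 + 15 C$
$a = \frac{8771}{363}$ ($a = - \frac{342069}{3 + 15 \left(-944\right)} = - \frac{342069}{3 - 14160} = - \frac{342069}{-14157} = \left(-342069\right) \left(- \frac{1}{14157}\right) = \frac{8771}{363} \approx 24.163$)
$\frac{1}{a} = \frac{1}{\frac{8771}{363}} = \frac{363}{8771}$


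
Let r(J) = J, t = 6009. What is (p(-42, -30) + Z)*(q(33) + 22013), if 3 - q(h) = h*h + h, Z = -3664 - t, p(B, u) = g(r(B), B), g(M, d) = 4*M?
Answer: -205617854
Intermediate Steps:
p(B, u) = 4*B
Z = -9673 (Z = -3664 - 1*6009 = -3664 - 6009 = -9673)
q(h) = 3 - h - h² (q(h) = 3 - (h*h + h) = 3 - (h² + h) = 3 - (h + h²) = 3 + (-h - h²) = 3 - h - h²)
(p(-42, -30) + Z)*(q(33) + 22013) = (4*(-42) - 9673)*((3 - 1*33 - 1*33²) + 22013) = (-168 - 9673)*((3 - 33 - 1*1089) + 22013) = -9841*((3 - 33 - 1089) + 22013) = -9841*(-1119 + 22013) = -9841*20894 = -205617854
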